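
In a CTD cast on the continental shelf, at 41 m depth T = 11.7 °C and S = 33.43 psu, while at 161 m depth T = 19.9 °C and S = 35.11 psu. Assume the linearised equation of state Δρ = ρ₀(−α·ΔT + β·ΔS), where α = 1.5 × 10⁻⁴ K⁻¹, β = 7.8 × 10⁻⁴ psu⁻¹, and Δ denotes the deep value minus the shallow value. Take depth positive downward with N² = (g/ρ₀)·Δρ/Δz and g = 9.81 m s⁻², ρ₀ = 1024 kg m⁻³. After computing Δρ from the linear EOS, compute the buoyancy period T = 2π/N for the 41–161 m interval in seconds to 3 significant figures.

ΔT = +8.2 K, ΔS = +1.68 psu (deep − shallow).
Δρ/ρ₀ = −αΔT + βΔS = -1.23 × 10⁻³ + 1.3104 × 10⁻³ = 8.04 × 10⁻⁵, so Δρ ≈ 0.08233 kg m⁻³.
N² = (g/ρ₀)·Δρ/Δz = g·(Δρ/ρ₀)/Δz = 9.81 × 8.04 × 10⁻⁵ / 120 = 6.5727 × 10⁻⁶ s⁻².
N = √(6.5727 × 10⁻⁶) = 2.5637 × 10⁻³ rad s⁻¹ → T = 2π/N = 2.4508 × 10³ s ≈ 2.45 × 10³ s.

2.45 × 10³ s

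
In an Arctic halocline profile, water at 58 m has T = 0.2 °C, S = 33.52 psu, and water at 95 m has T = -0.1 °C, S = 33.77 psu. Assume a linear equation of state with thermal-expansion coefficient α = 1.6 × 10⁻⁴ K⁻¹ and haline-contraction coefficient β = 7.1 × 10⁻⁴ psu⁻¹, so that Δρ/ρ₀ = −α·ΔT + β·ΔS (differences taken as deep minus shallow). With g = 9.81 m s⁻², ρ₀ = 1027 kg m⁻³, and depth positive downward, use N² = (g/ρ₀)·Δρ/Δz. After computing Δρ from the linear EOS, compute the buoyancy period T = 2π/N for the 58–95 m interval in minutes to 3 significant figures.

ΔT = -0.3 K, ΔS = +0.25 psu (deep − shallow).
Δρ/ρ₀ = −αΔT + βΔS = 4.80 × 10⁻⁵ + 1.775 × 10⁻⁴ = 2.255 × 10⁻⁴, so Δρ ≈ 0.2316 kg m⁻³.
N² = (g/ρ₀)·Δρ/Δz = g·(Δρ/ρ₀)/Δz = 9.81 × 2.255 × 10⁻⁴ / 37 = 5.9788 × 10⁻⁵ s⁻².
N = √(5.9788 × 10⁻⁵) = 7.7323 × 10⁻³ rad s⁻¹ → T = 2π/N = 812.59 s = 13.543 min ≈ 13.5 min.

13.5 min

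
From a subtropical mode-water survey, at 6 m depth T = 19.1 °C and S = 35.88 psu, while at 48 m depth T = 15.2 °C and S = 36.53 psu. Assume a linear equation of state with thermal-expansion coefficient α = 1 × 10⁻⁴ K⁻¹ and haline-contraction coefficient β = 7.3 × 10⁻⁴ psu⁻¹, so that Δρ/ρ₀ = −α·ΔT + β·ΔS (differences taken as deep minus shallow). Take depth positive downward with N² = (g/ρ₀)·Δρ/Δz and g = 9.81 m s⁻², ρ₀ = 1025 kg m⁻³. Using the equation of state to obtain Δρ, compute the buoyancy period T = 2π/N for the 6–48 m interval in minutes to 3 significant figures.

ΔT = -3.9 K, ΔS = +0.65 psu (deep − shallow).
Δρ/ρ₀ = −αΔT + βΔS = 3.90 × 10⁻⁴ + 4.745 × 10⁻⁴ = 8.645 × 10⁻⁴, so Δρ ≈ 0.8861 kg m⁻³.
N² = (g/ρ₀)·Δρ/Δz = g·(Δρ/ρ₀)/Δz = 9.81 × 8.645 × 10⁻⁴ / 42 = 2.0192 × 10⁻⁴ s⁻².
N = √(2.0192 × 10⁻⁴) = 0.014210 rad s⁻¹ → T = 2π/N = 442.17 s = 7.3695 min ≈ 7.37 min.

7.37 min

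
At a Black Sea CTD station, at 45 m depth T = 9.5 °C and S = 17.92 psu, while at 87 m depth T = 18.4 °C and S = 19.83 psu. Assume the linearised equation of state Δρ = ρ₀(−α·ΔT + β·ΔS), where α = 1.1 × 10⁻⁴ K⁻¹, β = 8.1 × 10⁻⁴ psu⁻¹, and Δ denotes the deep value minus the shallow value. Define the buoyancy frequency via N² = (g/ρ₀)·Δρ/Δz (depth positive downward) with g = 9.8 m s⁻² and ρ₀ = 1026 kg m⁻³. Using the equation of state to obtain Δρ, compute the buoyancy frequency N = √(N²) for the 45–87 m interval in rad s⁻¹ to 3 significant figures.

ΔT = +8.9 K, ΔS = +1.91 psu (deep − shallow).
Δρ/ρ₀ = −αΔT + βΔS = -9.79 × 10⁻⁴ + 1.5471 × 10⁻³ = 5.681 × 10⁻⁴, so Δρ ≈ 0.5829 kg m⁻³.
N² = (g/ρ₀)·Δρ/Δz = g·(Δρ/ρ₀)/Δz = 9.8 × 5.681 × 10⁻⁴ / 42 = 1.3256 × 10⁻⁴ s⁻².
N = √(1.3256 × 10⁻⁴) = 0.011513 rad s⁻¹ ≈ 0.0115 rad s⁻¹.

0.0115 rad s⁻¹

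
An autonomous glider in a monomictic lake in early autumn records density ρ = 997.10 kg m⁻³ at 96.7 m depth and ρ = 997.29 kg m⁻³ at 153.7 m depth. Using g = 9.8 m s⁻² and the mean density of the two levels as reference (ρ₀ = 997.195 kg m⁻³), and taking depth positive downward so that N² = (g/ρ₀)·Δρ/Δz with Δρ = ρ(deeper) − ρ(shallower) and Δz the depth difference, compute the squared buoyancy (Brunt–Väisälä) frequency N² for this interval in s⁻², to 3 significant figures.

3.28 × 10⁻⁵ s⁻²

Δρ = 997.29 − 997.10 = 0.19 kg m⁻³ over Δz = 153.7 − 96.7 = 57 m.
N² = (9.8/997.195) × (0.19/57) = 3.2759 × 10⁻⁵ s⁻² ≈ 3.28 × 10⁻⁵ s⁻².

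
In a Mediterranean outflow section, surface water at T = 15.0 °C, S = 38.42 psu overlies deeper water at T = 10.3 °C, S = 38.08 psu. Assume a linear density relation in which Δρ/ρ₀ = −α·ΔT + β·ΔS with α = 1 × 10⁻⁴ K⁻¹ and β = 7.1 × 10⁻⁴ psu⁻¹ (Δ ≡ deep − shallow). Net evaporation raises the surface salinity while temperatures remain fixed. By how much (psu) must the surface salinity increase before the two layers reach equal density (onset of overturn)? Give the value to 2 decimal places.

Neutral buoyancy requires −α(T_deep − T_surf) + β(S_deep − S_surf′) = 0.
S_surf′ = S_deep − (α/β)·ΔT = 38.08 − (1 × 10⁻⁴/7.1 × 10⁻⁴)·(-4.7) = 38.7420 psu.
Increase required: 38.7420 − 38.42 = 0.3220 psu.

0.32 psu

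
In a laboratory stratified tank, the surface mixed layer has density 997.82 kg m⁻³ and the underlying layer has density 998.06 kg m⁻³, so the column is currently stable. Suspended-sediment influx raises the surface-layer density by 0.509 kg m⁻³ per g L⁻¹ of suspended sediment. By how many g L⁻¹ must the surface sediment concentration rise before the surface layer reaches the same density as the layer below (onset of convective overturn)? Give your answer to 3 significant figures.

0.472 g L⁻¹

Density deficit of the surface layer: 998.06 − 997.82 = 0.24 kg m⁻³.
Required change = 0.24 / 0.509 = 0.472 g L⁻¹.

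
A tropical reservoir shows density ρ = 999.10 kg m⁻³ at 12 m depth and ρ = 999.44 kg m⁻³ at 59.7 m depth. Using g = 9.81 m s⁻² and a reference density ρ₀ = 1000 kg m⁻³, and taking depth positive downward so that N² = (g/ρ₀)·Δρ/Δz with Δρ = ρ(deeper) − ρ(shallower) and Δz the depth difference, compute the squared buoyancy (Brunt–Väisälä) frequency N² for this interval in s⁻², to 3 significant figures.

6.99 × 10⁻⁵ s⁻²

Δρ = 999.44 − 999.10 = 0.34 kg m⁻³ over Δz = 59.7 − 12 = 47.7 m.
N² = (9.81/1000) × (0.34/47.7) = 6.9925 × 10⁻⁵ s⁻² ≈ 6.99 × 10⁻⁵ s⁻².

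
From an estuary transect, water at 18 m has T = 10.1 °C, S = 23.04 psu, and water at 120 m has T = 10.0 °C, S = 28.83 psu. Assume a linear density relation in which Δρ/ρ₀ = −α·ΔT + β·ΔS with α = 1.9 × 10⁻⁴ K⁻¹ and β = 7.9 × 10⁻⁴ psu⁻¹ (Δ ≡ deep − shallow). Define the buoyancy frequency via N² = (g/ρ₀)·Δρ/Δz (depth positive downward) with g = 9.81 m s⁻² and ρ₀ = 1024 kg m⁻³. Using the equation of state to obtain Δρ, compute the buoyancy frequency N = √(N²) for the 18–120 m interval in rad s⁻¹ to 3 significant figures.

ΔT = -0.1 K, ΔS = +5.79 psu (deep − shallow).
Δρ/ρ₀ = −αΔT + βΔS = 1.90 × 10⁻⁵ + 4.5741 × 10⁻³ = 4.5931 × 10⁻³, so Δρ ≈ 4.703 kg m⁻³.
N² = (g/ρ₀)·Δρ/Δz = g·(Δρ/ρ₀)/Δz = 9.81 × 4.5931 × 10⁻³ / 102 = 4.4175 × 10⁻⁴ s⁻².
N = √(4.4175 × 10⁻⁴) = 0.021018 rad s⁻¹ ≈ 0.0210 rad s⁻¹.

0.0210 rad s⁻¹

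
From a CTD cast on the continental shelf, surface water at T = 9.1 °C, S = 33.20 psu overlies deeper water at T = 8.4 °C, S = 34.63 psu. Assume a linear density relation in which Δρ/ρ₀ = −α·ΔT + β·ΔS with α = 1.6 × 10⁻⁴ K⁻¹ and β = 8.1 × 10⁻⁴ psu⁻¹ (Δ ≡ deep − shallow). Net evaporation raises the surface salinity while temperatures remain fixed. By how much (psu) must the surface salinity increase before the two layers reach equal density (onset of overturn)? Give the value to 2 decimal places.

1.57 psu

Neutral buoyancy requires −α(T_deep − T_surf) + β(S_deep − S_surf′) = 0.
S_surf′ = S_deep − (α/β)·ΔT = 34.63 − (1.6 × 10⁻⁴/8.1 × 10⁻⁴)·(-0.7) = 34.7683 psu.
Increase required: 34.7683 − 33.20 = 1.5683 psu.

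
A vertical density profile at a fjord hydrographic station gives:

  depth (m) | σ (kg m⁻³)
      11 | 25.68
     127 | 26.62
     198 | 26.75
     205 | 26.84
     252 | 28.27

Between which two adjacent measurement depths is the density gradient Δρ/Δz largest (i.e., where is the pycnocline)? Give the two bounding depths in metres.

Compute the density gradient over each adjacent pair:
  11–127 m: Δρ/Δz = 0.94/116 = 8.1 × 10⁻³ kg m⁻⁴
  127–198 m: Δρ/Δz = 0.13/71 = 1.8 × 10⁻³ kg m⁻⁴
  198–205 m: Δρ/Δz = 0.09/7 = 0.013 kg m⁻⁴
  205–252 m: Δρ/Δz = 1.43/47 = 0.030 kg m⁻⁴
The largest gradient is in the 205–252 m interval — the pycnocline.

205–252 m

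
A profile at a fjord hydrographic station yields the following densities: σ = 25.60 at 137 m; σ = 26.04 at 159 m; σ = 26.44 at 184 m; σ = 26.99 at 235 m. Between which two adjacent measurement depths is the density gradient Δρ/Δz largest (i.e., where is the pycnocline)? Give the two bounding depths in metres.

137–159 m

Compute the density gradient over each adjacent pair:
  137–159 m: Δρ/Δz = 0.44/22 = 0.020 kg m⁻⁴
  159–184 m: Δρ/Δz = 0.40/25 = 0.016 kg m⁻⁴
  184–235 m: Δρ/Δz = 0.55/51 = 0.011 kg m⁻⁴
The largest gradient is in the 137–159 m interval — the pycnocline.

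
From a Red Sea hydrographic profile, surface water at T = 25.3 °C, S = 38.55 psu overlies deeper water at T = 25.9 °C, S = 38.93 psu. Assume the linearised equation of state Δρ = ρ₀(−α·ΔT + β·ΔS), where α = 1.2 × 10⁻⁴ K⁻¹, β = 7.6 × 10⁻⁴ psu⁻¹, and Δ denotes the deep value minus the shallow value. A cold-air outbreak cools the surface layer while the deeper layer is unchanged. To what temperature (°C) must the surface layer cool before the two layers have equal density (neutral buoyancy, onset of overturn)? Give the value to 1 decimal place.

Neutral buoyancy requires Δρ = 0, i.e. −α(T_deep − T_surf′) + β(S_deep − S_surf) = 0.
T_surf′ = T_deep − (β/α)·ΔS = 25.9 − (7.6 × 10⁻⁴/1.2 × 10⁻⁴)·(+0.38) = 23.493 °C.
Cooling required: 25.3 − (23.493) = 1.807 °C.

23.5 °C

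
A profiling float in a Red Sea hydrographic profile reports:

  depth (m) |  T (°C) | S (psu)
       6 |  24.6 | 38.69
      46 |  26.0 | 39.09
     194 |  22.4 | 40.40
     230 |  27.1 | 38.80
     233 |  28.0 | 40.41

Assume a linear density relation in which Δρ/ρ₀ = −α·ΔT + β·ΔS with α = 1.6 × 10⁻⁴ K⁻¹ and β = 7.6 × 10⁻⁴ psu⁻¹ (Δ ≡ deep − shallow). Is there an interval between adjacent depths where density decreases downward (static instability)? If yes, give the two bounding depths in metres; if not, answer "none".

Evaluate Δρ/ρ₀ = −αΔT + βΔS across each adjacent pair:
  6–46 m: −αΔT+βΔS = −(1.6 × 10⁻⁴)(+1.4)+(7.6 × 10⁻⁴)(+0.40) = 8.0 × 10⁻⁵ → stable
  46–194 m: −αΔT+βΔS = −(1.6 × 10⁻⁴)(-3.6)+(7.6 × 10⁻⁴)(+1.31) = 1.6 × 10⁻³ → stable
  194–230 m: −αΔT+βΔS = −(1.6 × 10⁻⁴)(+4.7)+(7.6 × 10⁻⁴)(-1.60) = -2.0 × 10⁻³ → UNSTABLE
  230–233 m: −αΔT+βΔS = −(1.6 × 10⁻⁴)(+0.9)+(7.6 × 10⁻⁴)(+1.61) = 1.1 × 10⁻³ → stable
The 194–230 m interval has Δρ < 0: lighter water underlies denser water.

194–230 m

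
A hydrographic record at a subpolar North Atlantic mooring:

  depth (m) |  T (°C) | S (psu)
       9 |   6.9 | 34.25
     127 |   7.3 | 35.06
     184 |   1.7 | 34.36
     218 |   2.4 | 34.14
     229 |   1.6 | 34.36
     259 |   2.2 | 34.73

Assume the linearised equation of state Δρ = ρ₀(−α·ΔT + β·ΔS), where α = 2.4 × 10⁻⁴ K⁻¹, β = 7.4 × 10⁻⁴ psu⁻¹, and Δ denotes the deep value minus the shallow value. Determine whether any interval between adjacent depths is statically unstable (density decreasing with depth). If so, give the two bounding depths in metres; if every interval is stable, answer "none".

Evaluate Δρ/ρ₀ = −αΔT + βΔS across each adjacent pair:
  9–127 m: −αΔT+βΔS = −(2.4 × 10⁻⁴)(+0.4)+(7.4 × 10⁻⁴)(+0.81) = 5.0 × 10⁻⁴ → stable
  127–184 m: −αΔT+βΔS = −(2.4 × 10⁻⁴)(-5.6)+(7.4 × 10⁻⁴)(-0.70) = 8.3 × 10⁻⁴ → stable
  184–218 m: −αΔT+βΔS = −(2.4 × 10⁻⁴)(+0.7)+(7.4 × 10⁻⁴)(-0.22) = -3.3 × 10⁻⁴ → UNSTABLE
  218–229 m: −αΔT+βΔS = −(2.4 × 10⁻⁴)(-0.8)+(7.4 × 10⁻⁴)(+0.22) = 3.5 × 10⁻⁴ → stable
  229–259 m: −αΔT+βΔS = −(2.4 × 10⁻⁴)(+0.6)+(7.4 × 10⁻⁴)(+0.37) = 1.3 × 10⁻⁴ → stable
The 184–218 m interval has Δρ < 0: lighter water underlies denser water.

184–218 m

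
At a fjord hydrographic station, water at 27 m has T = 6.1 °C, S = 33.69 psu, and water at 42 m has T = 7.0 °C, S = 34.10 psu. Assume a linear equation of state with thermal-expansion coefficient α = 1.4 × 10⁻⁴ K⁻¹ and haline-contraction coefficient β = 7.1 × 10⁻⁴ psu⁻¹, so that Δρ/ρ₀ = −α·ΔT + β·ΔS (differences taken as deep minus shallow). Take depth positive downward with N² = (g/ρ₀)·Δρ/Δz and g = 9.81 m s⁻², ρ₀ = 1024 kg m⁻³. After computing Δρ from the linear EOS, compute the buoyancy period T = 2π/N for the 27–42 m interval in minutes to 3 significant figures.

10.1 min

ΔT = +0.9 K, ΔS = +0.41 psu (deep − shallow).
Δρ/ρ₀ = −αΔT + βΔS = -1.26 × 10⁻⁴ + 2.911 × 10⁻⁴ = 1.651 × 10⁻⁴, so Δρ ≈ 0.1691 kg m⁻³.
N² = (g/ρ₀)·Δρ/Δz = g·(Δρ/ρ₀)/Δz = 9.81 × 1.651 × 10⁻⁴ / 15 = 1.0798 × 10⁻⁴ s⁻².
N = √(1.0798 × 10⁻⁴) = 0.010391 rad s⁻¹ → T = 2π/N = 604.68 s = 10.078 min ≈ 10.1 min.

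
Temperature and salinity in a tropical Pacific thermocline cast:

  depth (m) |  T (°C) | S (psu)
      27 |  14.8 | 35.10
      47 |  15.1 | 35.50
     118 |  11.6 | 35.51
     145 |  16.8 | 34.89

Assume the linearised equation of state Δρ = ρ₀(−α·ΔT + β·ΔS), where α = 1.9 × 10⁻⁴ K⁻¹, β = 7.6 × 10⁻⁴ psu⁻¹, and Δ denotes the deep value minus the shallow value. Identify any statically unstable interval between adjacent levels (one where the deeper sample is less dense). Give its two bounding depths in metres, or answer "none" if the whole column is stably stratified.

Evaluate Δρ/ρ₀ = −αΔT + βΔS across each adjacent pair:
  27–47 m: −αΔT+βΔS = −(1.9 × 10⁻⁴)(+0.3)+(7.6 × 10⁻⁴)(+0.40) = 2.5 × 10⁻⁴ → stable
  47–118 m: −αΔT+βΔS = −(1.9 × 10⁻⁴)(-3.5)+(7.6 × 10⁻⁴)(+0.01) = 6.7 × 10⁻⁴ → stable
  118–145 m: −αΔT+βΔS = −(1.9 × 10⁻⁴)(+5.2)+(7.6 × 10⁻⁴)(-0.62) = -1.5 × 10⁻³ → UNSTABLE
The 118–145 m interval has Δρ < 0: lighter water underlies denser water.

118–145 m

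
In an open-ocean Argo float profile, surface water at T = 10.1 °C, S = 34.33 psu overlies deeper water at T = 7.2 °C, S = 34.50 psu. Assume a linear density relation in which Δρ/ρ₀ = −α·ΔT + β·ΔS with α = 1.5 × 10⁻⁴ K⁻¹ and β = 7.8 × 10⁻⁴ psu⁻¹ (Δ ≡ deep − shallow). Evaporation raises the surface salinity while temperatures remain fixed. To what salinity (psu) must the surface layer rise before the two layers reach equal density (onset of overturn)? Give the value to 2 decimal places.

Neutral buoyancy requires −α(T_deep − T_surf) + β(S_deep − S_surf′) = 0.
S_surf′ = S_deep − (α/β)·ΔT = 34.50 − (1.5 × 10⁻⁴/7.8 × 10⁻⁴)·(-2.9) = 35.0577 psu.
Increase required: 35.0577 − 34.33 = 0.7277 psu.

35.06 psu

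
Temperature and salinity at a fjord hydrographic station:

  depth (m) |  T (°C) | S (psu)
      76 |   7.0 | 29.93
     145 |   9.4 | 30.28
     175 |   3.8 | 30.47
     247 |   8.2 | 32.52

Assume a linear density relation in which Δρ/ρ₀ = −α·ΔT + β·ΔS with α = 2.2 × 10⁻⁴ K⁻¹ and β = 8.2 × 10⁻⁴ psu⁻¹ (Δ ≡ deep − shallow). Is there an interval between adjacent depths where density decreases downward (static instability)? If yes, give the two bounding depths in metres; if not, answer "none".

76–145 m

Evaluate Δρ/ρ₀ = −αΔT + βΔS across each adjacent pair:
  76–145 m: −αΔT+βΔS = −(2.2 × 10⁻⁴)(+2.4)+(8.2 × 10⁻⁴)(+0.35) = -2.4 × 10⁻⁴ → UNSTABLE
  145–175 m: −αΔT+βΔS = −(2.2 × 10⁻⁴)(-5.6)+(8.2 × 10⁻⁴)(+0.19) = 1.4 × 10⁻³ → stable
  175–247 m: −αΔT+βΔS = −(2.2 × 10⁻⁴)(+4.4)+(8.2 × 10⁻⁴)(+2.05) = 7.1 × 10⁻⁴ → stable
The 76–145 m interval has Δρ < 0: lighter water underlies denser water.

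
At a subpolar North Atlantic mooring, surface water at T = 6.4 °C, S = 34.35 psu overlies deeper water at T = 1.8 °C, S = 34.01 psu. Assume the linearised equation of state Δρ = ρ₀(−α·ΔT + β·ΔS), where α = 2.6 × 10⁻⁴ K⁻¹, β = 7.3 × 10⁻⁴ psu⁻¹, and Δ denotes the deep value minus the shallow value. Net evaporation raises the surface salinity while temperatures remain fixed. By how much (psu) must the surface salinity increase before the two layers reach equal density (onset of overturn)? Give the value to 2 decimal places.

Neutral buoyancy requires −α(T_deep − T_surf) + β(S_deep − S_surf′) = 0.
S_surf′ = S_deep − (α/β)·ΔT = 34.01 − (2.6 × 10⁻⁴/7.3 × 10⁻⁴)·(-4.6) = 35.6484 psu.
Increase required: 35.6484 − 34.35 = 1.2984 psu.

1.30 psu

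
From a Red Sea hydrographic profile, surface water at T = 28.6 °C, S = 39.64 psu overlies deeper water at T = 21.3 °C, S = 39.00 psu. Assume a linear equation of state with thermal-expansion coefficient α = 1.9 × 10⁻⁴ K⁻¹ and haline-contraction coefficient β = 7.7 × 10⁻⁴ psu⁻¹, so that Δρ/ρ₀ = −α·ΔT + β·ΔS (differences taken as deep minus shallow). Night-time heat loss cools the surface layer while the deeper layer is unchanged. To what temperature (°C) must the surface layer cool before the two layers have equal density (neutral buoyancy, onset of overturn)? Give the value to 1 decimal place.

Neutral buoyancy requires Δρ = 0, i.e. −α(T_deep − T_surf′) + β(S_deep − S_surf) = 0.
T_surf′ = T_deep − (β/α)·ΔS = 21.3 − (7.7 × 10⁻⁴/1.9 × 10⁻⁴)·(-0.64) = 23.894 °C.
Cooling required: 28.6 − (23.894) = 4.706 °C.

23.9 °C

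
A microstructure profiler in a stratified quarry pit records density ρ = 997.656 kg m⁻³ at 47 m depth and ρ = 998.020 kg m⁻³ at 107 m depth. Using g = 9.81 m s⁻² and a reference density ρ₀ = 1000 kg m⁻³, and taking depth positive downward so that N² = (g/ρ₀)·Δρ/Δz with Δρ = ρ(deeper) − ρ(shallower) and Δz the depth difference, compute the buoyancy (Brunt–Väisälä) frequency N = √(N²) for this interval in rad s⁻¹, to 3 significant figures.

7.71 × 10⁻³ rad s⁻¹

Δρ = 998.020 − 997.656 = 0.364 kg m⁻³ over Δz = 107 − 47 = 60 m.
N² = (9.81/1000) × (0.364/60) = 5.9514 × 10⁻⁵ s⁻².
N = √(5.9514 × 10⁻⁵) = 7.7145 × 10⁻³ rad s⁻¹ ≈ 7.71 × 10⁻³ rad s⁻¹.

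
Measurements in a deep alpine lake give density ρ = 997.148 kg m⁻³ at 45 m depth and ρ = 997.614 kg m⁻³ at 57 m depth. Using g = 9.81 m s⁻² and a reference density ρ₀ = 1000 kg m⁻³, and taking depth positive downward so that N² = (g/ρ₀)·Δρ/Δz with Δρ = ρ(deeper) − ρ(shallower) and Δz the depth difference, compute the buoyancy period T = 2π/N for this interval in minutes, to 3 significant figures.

5.37 min

Δρ = 997.614 − 997.148 = 0.466 kg m⁻³ over Δz = 57 − 45 = 12 m.
N² = (9.81/1000) × (0.466/12) = 3.8096 × 10⁻⁴ s⁻².
N = √(3.8096 × 10⁻⁴) = 0.019518 rad s⁻¹, so T = 2π/N = 321.92 s = 5.3653 min ≈ 5.37 min.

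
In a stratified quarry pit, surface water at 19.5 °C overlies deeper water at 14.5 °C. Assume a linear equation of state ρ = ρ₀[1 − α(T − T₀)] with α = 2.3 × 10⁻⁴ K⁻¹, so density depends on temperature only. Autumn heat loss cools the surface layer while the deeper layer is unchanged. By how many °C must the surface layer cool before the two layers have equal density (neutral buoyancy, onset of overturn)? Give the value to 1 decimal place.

With temperature the only control, equal density requires T_surf′ = T_deep.
T_surf′ = 14.5 °C.
Cooling required: 19.5 − 14.5 = 5.0 °C.

5.0 °C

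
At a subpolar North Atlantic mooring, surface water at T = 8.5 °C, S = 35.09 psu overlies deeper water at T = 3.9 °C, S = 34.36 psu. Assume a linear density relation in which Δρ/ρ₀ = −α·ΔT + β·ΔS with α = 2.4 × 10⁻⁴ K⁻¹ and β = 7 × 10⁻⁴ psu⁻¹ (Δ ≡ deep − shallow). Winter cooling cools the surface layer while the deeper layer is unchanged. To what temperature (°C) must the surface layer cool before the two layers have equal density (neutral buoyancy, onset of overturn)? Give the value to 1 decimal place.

Neutral buoyancy requires Δρ = 0, i.e. −α(T_deep − T_surf′) + β(S_deep − S_surf) = 0.
T_surf′ = T_deep − (β/α)·ΔS = 3.9 − (7 × 10⁻⁴/2.4 × 10⁻⁴)·(-0.73) = 6.029 °C.
Cooling required: 8.5 − (6.029) = 2.471 °C.

6.0 °C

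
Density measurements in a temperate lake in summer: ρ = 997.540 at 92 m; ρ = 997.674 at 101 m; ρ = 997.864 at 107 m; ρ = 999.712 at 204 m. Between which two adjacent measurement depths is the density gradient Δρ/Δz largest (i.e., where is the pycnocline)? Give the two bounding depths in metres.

Compute the density gradient over each adjacent pair:
  92–101 m: Δρ/Δz = 0.134/9 = 0.015 kg m⁻⁴
  101–107 m: Δρ/Δz = 0.190/6 = 0.032 kg m⁻⁴
  107–204 m: Δρ/Δz = 1.848/97 = 0.019 kg m⁻⁴
The largest gradient is in the 101–107 m interval — the pycnocline.

101–107 m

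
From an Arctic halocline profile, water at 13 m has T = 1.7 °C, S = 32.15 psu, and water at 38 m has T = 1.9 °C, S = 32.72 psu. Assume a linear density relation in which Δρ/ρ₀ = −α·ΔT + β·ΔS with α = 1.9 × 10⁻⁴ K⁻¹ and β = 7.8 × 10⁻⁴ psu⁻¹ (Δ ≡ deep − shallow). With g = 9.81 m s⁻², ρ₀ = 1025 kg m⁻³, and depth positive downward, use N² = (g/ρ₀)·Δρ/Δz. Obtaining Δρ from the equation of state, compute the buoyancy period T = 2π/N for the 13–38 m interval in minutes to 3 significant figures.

ΔT = +0.2 K, ΔS = +0.57 psu (deep − shallow).
Δρ/ρ₀ = −αΔT + βΔS = -3.80 × 10⁻⁵ + 4.446 × 10⁻⁴ = 4.066 × 10⁻⁴, so Δρ ≈ 0.4168 kg m⁻³.
N² = (g/ρ₀)·Δρ/Δz = g·(Δρ/ρ₀)/Δz = 9.81 × 4.066 × 10⁻⁴ / 25 = 1.5955 × 10⁻⁴ s⁻².
N = √(1.5955 × 10⁻⁴) = 0.012631 rad s⁻¹ → T = 2π/N = 497.44 s = 8.2907 min ≈ 8.29 min.

8.29 min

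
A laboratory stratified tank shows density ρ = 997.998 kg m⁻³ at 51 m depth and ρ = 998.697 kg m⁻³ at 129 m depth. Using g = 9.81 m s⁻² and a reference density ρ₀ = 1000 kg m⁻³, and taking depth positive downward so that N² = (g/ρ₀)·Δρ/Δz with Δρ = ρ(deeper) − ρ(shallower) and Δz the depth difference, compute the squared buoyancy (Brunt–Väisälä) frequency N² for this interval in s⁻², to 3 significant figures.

8.79 × 10⁻⁵ s⁻²

Δρ = 998.697 − 997.998 = 0.699 kg m⁻³ over Δz = 129 − 51 = 78 m.
N² = (9.81/1000) × (0.699/78) = 8.7913 × 10⁻⁵ s⁻² ≈ 8.79 × 10⁻⁵ s⁻².
A positive N² confirms static stability across the interval.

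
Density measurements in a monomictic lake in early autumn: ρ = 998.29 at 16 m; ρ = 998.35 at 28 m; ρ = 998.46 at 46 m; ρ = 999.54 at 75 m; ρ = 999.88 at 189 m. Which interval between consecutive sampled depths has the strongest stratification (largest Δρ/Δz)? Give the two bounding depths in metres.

46–75 m

Compute the density gradient over each adjacent pair:
  16–28 m: Δρ/Δz = 0.06/12 = 5.0 × 10⁻³ kg m⁻⁴
  28–46 m: Δρ/Δz = 0.11/18 = 6.1 × 10⁻³ kg m⁻⁴
  46–75 m: Δρ/Δz = 1.08/29 = 0.037 kg m⁻⁴
  75–189 m: Δρ/Δz = 0.34/114 = 3.0 × 10⁻³ kg m⁻⁴
The largest gradient is in the 46–75 m interval — the pycnocline.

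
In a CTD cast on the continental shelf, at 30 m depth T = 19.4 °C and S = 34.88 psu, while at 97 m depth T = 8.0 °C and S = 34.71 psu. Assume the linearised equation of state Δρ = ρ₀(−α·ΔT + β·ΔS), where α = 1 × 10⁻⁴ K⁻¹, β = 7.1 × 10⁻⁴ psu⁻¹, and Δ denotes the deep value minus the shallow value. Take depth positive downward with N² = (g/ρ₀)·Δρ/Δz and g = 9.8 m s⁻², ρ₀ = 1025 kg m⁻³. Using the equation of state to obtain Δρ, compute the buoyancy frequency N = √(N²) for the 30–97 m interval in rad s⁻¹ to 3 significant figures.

0.0122 rad s⁻¹

ΔT = -11.4 K, ΔS = -0.17 psu (deep − shallow).
Δρ/ρ₀ = −αΔT + βΔS = 1.14 × 10⁻³ − 1.207 × 10⁻⁴ = 1.0193 × 10⁻³, so Δρ ≈ 1.045 kg m⁻³.
N² = (g/ρ₀)·Δρ/Δz = g·(Δρ/ρ₀)/Δz = 9.8 × 1.0193 × 10⁻³ / 67 = 1.4909 × 10⁻⁴ s⁻².
N = √(1.4909 × 10⁻⁴) = 0.012210 rad s⁻¹ ≈ 0.0122 rad s⁻¹.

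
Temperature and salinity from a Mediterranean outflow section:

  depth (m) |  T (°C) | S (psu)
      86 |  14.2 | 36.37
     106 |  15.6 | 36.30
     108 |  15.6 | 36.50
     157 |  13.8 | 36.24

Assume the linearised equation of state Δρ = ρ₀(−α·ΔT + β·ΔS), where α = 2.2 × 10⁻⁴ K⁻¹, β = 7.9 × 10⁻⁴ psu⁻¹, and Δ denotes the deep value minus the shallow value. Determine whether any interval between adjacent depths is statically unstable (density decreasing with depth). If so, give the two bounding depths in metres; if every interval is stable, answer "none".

Evaluate Δρ/ρ₀ = −αΔT + βΔS across each adjacent pair:
  86–106 m: −αΔT+βΔS = −(2.2 × 10⁻⁴)(+1.4)+(7.9 × 10⁻⁴)(-0.07) = -3.6 × 10⁻⁴ → UNSTABLE
  106–108 m: −αΔT+βΔS = −(2.2 × 10⁻⁴)(+0.0)+(7.9 × 10⁻⁴)(+0.20) = 1.6 × 10⁻⁴ → stable
  108–157 m: −αΔT+βΔS = −(2.2 × 10⁻⁴)(-1.8)+(7.9 × 10⁻⁴)(-0.26) = 1.9 × 10⁻⁴ → stable
The 86–106 m interval has Δρ < 0: lighter water underlies denser water.

86–106 m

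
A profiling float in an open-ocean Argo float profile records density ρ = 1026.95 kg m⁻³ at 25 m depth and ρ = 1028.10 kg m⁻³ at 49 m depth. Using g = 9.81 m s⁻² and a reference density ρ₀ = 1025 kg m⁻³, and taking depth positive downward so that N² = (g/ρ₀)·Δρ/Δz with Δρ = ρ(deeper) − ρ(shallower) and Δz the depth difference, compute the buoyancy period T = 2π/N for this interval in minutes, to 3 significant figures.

4.89 min

Δρ = 1028.10 − 1026.95 = 1.15 kg m⁻³ over Δz = 49 − 25 = 24 m.
N² = (9.81/1025) × (1.15/24) = 4.5860 × 10⁻⁴ s⁻².
N = √(4.5860 × 10⁻⁴) = 0.021415 rad s⁻¹, so T = 2π/N = 293.40 s = 4.8900 min ≈ 4.89 min.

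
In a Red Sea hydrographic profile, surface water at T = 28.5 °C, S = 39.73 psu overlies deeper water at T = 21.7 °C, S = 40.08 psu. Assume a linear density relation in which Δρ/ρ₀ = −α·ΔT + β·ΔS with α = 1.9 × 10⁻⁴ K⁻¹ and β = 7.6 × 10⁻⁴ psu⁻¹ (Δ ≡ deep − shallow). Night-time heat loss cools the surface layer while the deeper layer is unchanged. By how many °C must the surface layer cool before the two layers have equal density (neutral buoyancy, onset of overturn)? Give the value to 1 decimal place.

Neutral buoyancy requires Δρ = 0, i.e. −α(T_deep − T_surf′) + β(S_deep − S_surf) = 0.
T_surf′ = T_deep − (β/α)·ΔS = 21.7 − (7.6 × 10⁻⁴/1.9 × 10⁻⁴)·(+0.35) = 20.300 °C.
Cooling required: 28.5 − (20.300) = 8.200 °C.

8.2 °C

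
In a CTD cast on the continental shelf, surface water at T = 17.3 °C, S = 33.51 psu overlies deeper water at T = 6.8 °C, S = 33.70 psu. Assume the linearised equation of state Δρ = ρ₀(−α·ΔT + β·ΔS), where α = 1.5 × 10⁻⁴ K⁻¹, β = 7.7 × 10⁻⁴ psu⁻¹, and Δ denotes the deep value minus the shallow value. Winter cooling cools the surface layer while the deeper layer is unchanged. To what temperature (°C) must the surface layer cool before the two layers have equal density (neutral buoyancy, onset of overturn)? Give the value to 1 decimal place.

Neutral buoyancy requires Δρ = 0, i.e. −α(T_deep − T_surf′) + β(S_deep − S_surf) = 0.
T_surf′ = T_deep − (β/α)·ΔS = 6.8 − (7.7 × 10⁻⁴/1.5 × 10⁻⁴)·(+0.19) = 5.825 °C.
Cooling required: 17.3 − (5.825) = 11.475 °C.

5.8 °C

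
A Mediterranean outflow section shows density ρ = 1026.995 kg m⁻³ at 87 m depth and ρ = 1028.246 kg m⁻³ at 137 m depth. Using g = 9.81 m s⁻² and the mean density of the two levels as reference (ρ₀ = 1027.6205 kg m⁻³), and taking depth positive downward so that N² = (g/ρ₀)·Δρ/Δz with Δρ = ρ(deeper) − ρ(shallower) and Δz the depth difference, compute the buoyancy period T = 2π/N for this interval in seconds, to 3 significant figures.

407 s

Δρ = 1028.246 − 1026.995 = 1.251 kg m⁻³ over Δz = 137 − 87 = 50 m.
N² = (9.81/1027.6205) × (1.251/50) = 2.3885 × 10⁻⁴ s⁻².
N = √(2.3885 × 10⁻⁴) = 0.015455 rad s⁻¹, so T = 2π/N = 406.55 s ≈ 407 s.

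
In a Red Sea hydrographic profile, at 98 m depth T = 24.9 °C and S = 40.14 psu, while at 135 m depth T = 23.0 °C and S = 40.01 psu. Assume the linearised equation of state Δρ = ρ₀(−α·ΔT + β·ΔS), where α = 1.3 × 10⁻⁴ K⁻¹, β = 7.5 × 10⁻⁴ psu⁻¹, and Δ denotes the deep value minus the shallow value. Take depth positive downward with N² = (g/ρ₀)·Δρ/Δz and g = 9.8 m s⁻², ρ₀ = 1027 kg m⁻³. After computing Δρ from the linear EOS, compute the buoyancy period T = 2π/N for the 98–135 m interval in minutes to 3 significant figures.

16.6 min

ΔT = -1.9 K, ΔS = -0.13 psu (deep − shallow).
Δρ/ρ₀ = −αΔT + βΔS = 2.47 × 10⁻⁴ − 9.75 × 10⁻⁵ = 1.495 × 10⁻⁴, so Δρ ≈ 0.1535 kg m⁻³.
N² = (g/ρ₀)·Δρ/Δz = g·(Δρ/ρ₀)/Δz = 9.8 × 1.495 × 10⁻⁴ / 37 = 3.9597 × 10⁻⁵ s⁻².
N = √(3.9597 × 10⁻⁵) = 6.2926 × 10⁻³ rad s⁻¹ → T = 2π/N = 998.50 s = 16.642 min ≈ 16.6 min.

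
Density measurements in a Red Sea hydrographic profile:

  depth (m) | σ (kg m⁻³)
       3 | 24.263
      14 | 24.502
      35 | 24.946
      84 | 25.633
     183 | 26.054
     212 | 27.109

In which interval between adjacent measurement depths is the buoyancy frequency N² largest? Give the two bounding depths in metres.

Compute the density gradient over each adjacent pair:
  3–14 m: Δρ/Δz = 0.239/11 = 0.022 kg m⁻⁴
  14–35 m: Δρ/Δz = 0.444/21 = 0.021 kg m⁻⁴
  35–84 m: Δρ/Δz = 0.687/49 = 0.014 kg m⁻⁴
  84–183 m: Δρ/Δz = 0.421/99 = 4.3 × 10⁻³ kg m⁻⁴
  183–212 m: Δρ/Δz = 1.055/29 = 0.036 kg m⁻⁴
The largest gradient is in the 183–212 m interval — the pycnocline.

183–212 m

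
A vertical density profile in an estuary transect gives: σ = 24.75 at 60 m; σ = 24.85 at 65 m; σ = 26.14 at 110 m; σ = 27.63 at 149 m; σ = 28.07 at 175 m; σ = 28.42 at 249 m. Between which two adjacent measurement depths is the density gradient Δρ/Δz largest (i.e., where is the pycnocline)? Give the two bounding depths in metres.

110–149 m

Compute the density gradient over each adjacent pair:
  60–65 m: Δρ/Δz = 0.10/5 = 0.020 kg m⁻⁴
  65–110 m: Δρ/Δz = 1.29/45 = 0.029 kg m⁻⁴
  110–149 m: Δρ/Δz = 1.49/39 = 0.038 kg m⁻⁴
  149–175 m: Δρ/Δz = 0.44/26 = 0.017 kg m⁻⁴
  175–249 m: Δρ/Δz = 0.35/74 = 4.7 × 10⁻³ kg m⁻⁴
The largest gradient is in the 110–149 m interval — the pycnocline.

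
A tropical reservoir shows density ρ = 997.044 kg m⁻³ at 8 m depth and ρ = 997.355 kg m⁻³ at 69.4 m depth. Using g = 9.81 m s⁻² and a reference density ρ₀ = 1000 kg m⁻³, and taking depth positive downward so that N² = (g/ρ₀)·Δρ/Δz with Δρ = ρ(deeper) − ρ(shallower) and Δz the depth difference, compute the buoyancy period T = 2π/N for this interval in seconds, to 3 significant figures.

891 s

Δρ = 997.355 − 997.044 = 0.311 kg m⁻³ over Δz = 69.4 − 8 = 61.4 m.
N² = (9.81/1000) × (0.311/61.4) = 4.9689 × 10⁻⁵ s⁻².
N = √(4.9689 × 10⁻⁵) = 7.0490 × 10⁻³ rad s⁻¹, so T = 2π/N = 891.36 s ≈ 891 s.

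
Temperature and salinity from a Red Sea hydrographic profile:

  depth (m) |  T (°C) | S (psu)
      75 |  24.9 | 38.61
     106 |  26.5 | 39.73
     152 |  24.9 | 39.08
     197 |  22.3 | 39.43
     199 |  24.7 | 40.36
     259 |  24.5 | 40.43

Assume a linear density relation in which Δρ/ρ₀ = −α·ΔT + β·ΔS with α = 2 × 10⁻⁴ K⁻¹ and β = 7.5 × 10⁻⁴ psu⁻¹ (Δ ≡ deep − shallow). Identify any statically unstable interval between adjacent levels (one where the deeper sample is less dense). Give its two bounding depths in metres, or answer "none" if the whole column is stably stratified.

106–152 m

Evaluate Δρ/ρ₀ = −αΔT + βΔS across each adjacent pair:
  75–106 m: −αΔT+βΔS = −(2 × 10⁻⁴)(+1.6)+(7.5 × 10⁻⁴)(+1.12) = 5.2 × 10⁻⁴ → stable
  106–152 m: −αΔT+βΔS = −(2 × 10⁻⁴)(-1.6)+(7.5 × 10⁻⁴)(-0.65) = -1.7 × 10⁻⁴ → UNSTABLE
  152–197 m: −αΔT+βΔS = −(2 × 10⁻⁴)(-2.6)+(7.5 × 10⁻⁴)(+0.35) = 7.8 × 10⁻⁴ → stable
  197–199 m: −αΔT+βΔS = −(2 × 10⁻⁴)(+2.4)+(7.5 × 10⁻⁴)(+0.93) = 2.2 × 10⁻⁴ → stable
  199–259 m: −αΔT+βΔS = −(2 × 10⁻⁴)(-0.2)+(7.5 × 10⁻⁴)(+0.07) = 9.3 × 10⁻⁵ → stable
The 106–152 m interval has Δρ < 0: lighter water underlies denser water.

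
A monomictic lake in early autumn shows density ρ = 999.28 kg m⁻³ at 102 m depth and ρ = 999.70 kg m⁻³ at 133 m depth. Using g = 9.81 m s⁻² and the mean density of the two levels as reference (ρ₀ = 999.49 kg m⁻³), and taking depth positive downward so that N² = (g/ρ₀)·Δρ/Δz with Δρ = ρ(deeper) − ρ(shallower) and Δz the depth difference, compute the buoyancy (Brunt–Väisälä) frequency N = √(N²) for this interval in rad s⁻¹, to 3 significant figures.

Δρ = 999.70 − 999.28 = 0.42 kg m⁻³ over Δz = 133 − 102 = 31 m.
N² = (9.81/999.49) × (0.42/31) = 1.3298 × 10⁻⁴ s⁻².
N = √(1.3298 × 10⁻⁴) = 0.011532 rad s⁻¹ ≈ 0.0115 rad s⁻¹.
A positive N² confirms static stability across the interval.

0.0115 rad s⁻¹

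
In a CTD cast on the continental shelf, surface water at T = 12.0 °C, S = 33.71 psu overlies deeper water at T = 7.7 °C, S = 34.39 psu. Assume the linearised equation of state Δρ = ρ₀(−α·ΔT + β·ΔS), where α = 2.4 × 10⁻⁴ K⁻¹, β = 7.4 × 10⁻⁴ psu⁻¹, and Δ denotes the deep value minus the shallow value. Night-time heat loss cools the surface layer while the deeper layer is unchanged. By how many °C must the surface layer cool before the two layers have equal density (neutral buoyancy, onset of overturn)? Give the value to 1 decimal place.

Neutral buoyancy requires Δρ = 0, i.e. −α(T_deep − T_surf′) + β(S_deep − S_surf) = 0.
T_surf′ = T_deep − (β/α)·ΔS = 7.7 − (7.4 × 10⁻⁴/2.4 × 10⁻⁴)·(+0.68) = 5.603 °C.
Cooling required: 12.0 − (5.603) = 6.397 °C.

6.4 °C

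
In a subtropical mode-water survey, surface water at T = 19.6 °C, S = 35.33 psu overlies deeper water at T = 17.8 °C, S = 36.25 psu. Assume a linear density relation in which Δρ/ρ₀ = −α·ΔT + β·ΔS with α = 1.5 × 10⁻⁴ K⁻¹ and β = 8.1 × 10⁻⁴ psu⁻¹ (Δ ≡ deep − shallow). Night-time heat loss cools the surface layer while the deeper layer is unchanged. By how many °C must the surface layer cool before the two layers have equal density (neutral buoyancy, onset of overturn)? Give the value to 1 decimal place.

6.8 °C

Neutral buoyancy requires Δρ = 0, i.e. −α(T_deep − T_surf′) + β(S_deep − S_surf) = 0.
T_surf′ = T_deep − (β/α)·ΔS = 17.8 − (8.1 × 10⁻⁴/1.5 × 10⁻⁴)·(+0.92) = 12.832 °C.
Cooling required: 19.6 − (12.832) = 6.768 °C.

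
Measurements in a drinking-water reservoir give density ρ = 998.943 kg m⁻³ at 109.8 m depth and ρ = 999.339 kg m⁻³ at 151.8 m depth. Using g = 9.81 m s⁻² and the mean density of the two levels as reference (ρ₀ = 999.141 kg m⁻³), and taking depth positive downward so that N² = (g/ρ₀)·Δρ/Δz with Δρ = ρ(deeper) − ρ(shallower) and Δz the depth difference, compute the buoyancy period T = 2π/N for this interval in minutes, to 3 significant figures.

Δρ = 999.339 − 998.943 = 0.396 kg m⁻³ over Δz = 151.8 − 109.8 = 42 m.
N² = (9.81/999.141) × (0.396/42) = 9.2574 × 10⁻⁵ s⁻².
N = √(9.2574 × 10⁻⁵) = 9.6215 × 10⁻³ rad s⁻¹, so T = 2π/N = 653.04 s = 10.884 min ≈ 10.9 min.

10.9 min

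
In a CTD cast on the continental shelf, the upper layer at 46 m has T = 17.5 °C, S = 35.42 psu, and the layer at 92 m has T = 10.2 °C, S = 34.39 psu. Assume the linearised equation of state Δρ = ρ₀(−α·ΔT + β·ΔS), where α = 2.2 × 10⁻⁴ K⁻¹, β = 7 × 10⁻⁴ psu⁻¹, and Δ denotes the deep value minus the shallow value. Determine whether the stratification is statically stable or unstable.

stable

ΔT = 10.2 − 17.5 = -7.3 K and ΔS = 34.39 − 35.42 = -1.03 psu (deep − shallow).
−αΔT = 1.606 × 10⁻³; βΔS = -7.21 × 10⁻⁴; sum Δρ/ρ₀ = 8.85 × 10⁻⁴.
Δρ/ρ₀ > 0, so Δρ > 0: deeper water is denser → statically stable.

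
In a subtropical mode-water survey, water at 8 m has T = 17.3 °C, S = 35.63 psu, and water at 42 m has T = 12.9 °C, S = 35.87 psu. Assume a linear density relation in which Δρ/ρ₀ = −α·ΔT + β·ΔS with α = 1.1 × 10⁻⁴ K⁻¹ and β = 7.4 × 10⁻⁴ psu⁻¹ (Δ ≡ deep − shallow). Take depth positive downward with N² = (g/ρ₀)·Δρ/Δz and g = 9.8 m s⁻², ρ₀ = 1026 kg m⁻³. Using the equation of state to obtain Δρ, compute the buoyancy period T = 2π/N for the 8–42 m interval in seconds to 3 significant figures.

455 s

ΔT = -4.4 K, ΔS = +0.24 psu (deep − shallow).
Δρ/ρ₀ = −αΔT + βΔS = 4.84 × 10⁻⁴ + 1.776 × 10⁻⁴ = 6.616 × 10⁻⁴, so Δρ ≈ 0.6788 kg m⁻³.
N² = (g/ρ₀)·Δρ/Δz = g·(Δρ/ρ₀)/Δz = 9.8 × 6.616 × 10⁻⁴ / 34 = 1.9070 × 10⁻⁴ s⁻².
N = √(1.9070 × 10⁻⁴) = 0.013809 rad s⁻¹ → T = 2π/N = 455.01 s ≈ 455 s.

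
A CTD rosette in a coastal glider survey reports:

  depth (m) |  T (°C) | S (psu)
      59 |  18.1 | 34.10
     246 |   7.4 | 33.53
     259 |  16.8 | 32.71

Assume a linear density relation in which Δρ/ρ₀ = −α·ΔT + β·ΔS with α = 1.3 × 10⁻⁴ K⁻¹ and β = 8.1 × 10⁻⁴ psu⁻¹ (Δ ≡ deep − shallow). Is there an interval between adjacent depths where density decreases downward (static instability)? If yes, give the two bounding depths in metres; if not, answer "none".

246–259 m

Evaluate Δρ/ρ₀ = −αΔT + βΔS across each adjacent pair:
  59–246 m: −αΔT+βΔS = −(1.3 × 10⁻⁴)(-10.7)+(8.1 × 10⁻⁴)(-0.57) = 9.3 × 10⁻⁴ → stable
  246–259 m: −αΔT+βΔS = −(1.3 × 10⁻⁴)(+9.4)+(8.1 × 10⁻⁴)(-0.82) = -1.9 × 10⁻³ → UNSTABLE
The 246–259 m interval has Δρ < 0: lighter water underlies denser water.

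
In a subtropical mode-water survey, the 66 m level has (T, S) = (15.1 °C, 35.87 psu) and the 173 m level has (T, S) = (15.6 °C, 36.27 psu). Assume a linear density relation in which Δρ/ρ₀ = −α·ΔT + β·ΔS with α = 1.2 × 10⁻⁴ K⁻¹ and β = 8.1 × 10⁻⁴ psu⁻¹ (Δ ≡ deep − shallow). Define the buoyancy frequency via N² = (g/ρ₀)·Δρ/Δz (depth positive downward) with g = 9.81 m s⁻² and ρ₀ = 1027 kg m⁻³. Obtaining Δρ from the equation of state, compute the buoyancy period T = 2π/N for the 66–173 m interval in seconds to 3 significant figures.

ΔT = +0.5 K, ΔS = +0.40 psu (deep − shallow).
Δρ/ρ₀ = −αΔT + βΔS = -6.00 × 10⁻⁵ + 3.24 × 10⁻⁴ = 2.64 × 10⁻⁴, so Δρ ≈ 0.2711 kg m⁻³.
N² = (g/ρ₀)·Δρ/Δz = g·(Δρ/ρ₀)/Δz = 9.81 × 2.64 × 10⁻⁴ / 107 = 2.4204 × 10⁻⁵ s⁻².
N = √(2.4204 × 10⁻⁵) = 4.9198 × 10⁻³ rad s⁻¹ → T = 2π/N = 1.2771 × 10³ s ≈ 1.28 × 10³ s.

1.28 × 10³ s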